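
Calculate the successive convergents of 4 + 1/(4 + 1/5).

Using the convergent recurrence p_i = a_i*p_{i-1} + p_{i-2}, q_i = a_i*q_{i-1} + q_{i-2} with p_{-2}=0, p_{-1}=1, q_{-2}=1, q_{-1}=0:
  i=0: a_0=4, p_0 = 4*1 + 0 = 4, q_0 = 4*0 + 1 = 1.
  i=1: a_1=4, p_1 = 4*4 + 1 = 17, q_1 = 4*1 + 0 = 4.
  i=2: a_2=5, p_2 = 5*17 + 4 = 89, q_2 = 5*4 + 1 = 21.

4/1, 17/4, 89/21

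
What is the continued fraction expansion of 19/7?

[2; 1, 2, 2]

Run the Euclidean algorithm on 19 and 7; the successive quotients are the partial quotients a_0, a_1, ... (each step inverts the fractional part left over by the previous one):
  19 = 2*7 + 5, so a_0 = 2.
  7 = 1*5 + 2, so a_1 = 1.
  5 = 2*2 + 1, so a_2 = 2.
  2 = 2*1 + 0, so a_3 = 2.
The remainder reaches 0 after 4 divisions, so the expansion has 4 partial quotients, read off in order.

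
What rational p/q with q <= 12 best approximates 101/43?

26/11

Expand x = 101/43 as a continued fraction with the Euclidean algorithm:
  101 = 2*43 + 15, so a_0 = 2.
  43 = 2*15 + 13, so a_1 = 2.
  15 = 1*13 + 2, so a_2 = 1.
  13 = 6*2 + 1, so a_3 = 6.
  2 = 2*1 + 0, so a_4 = 2.
so x = [2; 2, 1, 6, 2].
Convergents (p_i = a_i*p_{i-1} + p_{i-2}, q_i = a_i*q_{i-1} + q_{i-2} with p_{-2}=0, p_{-1}=1, q_{-2}=1, q_{-1}=0), until the denominator exceeds 12:
  i=0: a_0=2, p_0 = 2*1 + 0 = 2, q_0 = 2*0 + 1 = 1.
  i=1: a_1=2, p_1 = 2*2 + 1 = 5, q_1 = 2*1 + 0 = 2.
  i=2: a_2=1, p_2 = 1*5 + 2 = 7, q_2 = 1*2 + 1 = 3.
  i=3: a_3=6, p_3 = 6*7 + 5 = 47, q_3 = 6*3 + 2 = 20.
q_3 = 20 > 12, so the last convergent with denominator <= 12 is p_2/q_2 = 7/3.
The closest fraction with denominator <= 12 is either p_2/q_2 or the intermediate fraction (k*p_2 + p_1)/(k*q_2 + q_1) with the largest k >= 1 whose denominator stays <= 12; these approach x as k grows, and every other convergent or intermediate fraction in range is farther away.
Largest k: floor((12 - q_1)/q_2) = floor((12 - 2)/3) = 3.
That gives (3*7 + 5)/(3*3 + 2) = 26/11.
Compare the errors: |x - 7/3| = |101*3 - 7*43|/(43*3) = 2/129, and |x - 26/11| = |101*11 - 26*43|/(43*11) = 7/473.
Cross-multiplying, 7*129 = 903 < 946 = 2*473, so 7/473 is smaller: the intermediate fraction 26/11 is closer to x than 7/3.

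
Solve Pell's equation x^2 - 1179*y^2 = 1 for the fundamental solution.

(x, y) = (10610, 309)

First expand sqrt(1179) as a continued fraction. With x_i = (sqrt(1179) + m_i)/d_i and (m_0, d_0) = (0, 1): a_0 = floor(sqrt(1179)) = 34, since 34^2 = 1156 <= 1179 < 1225 = 35^2.
Iterate m_{i+1} = d_i*a_i - m_i, d_{i+1} = (1179 - m_{i+1}^2)/d_i, a_{i+1} = floor((a_0 + m_{i+1})/d_{i+1}):
  m_1 = 1*34 - 0 = 34, d_1 = (1179 - 34^2)/1 = 23/1 = 23, a_1 = floor((34 + 34)/23) = 2.
  m_2 = 23*2 - 34 = 12, d_2 = (1179 - 12^2)/23 = 1035/23 = 45, a_2 = floor((34 + 12)/45) = 1.
  m_3 = 45*1 - 12 = 33, d_3 = (1179 - 33^2)/45 = 90/45 = 2, a_3 = floor((34 + 33)/2) = 33.
  m_4 = 2*33 - 33 = 33, d_4 = (1179 - 33^2)/2 = 90/2 = 45, a_4 = floor((34 + 33)/45) = 1.
  m_5 = 45*1 - 33 = 12, d_5 = (1179 - 12^2)/45 = 1035/45 = 23, a_5 = floor((34 + 12)/23) = 2.
  m_6 = 23*2 - 12 = 34, d_6 = (1179 - 34^2)/23 = 23/23 = 1, a_6 = floor((34 + 34)/1) = 68.
  m_7 = 1*68 - 34 = 34, d_7 = (1179 - 34^2)/1 = 23/1 = 23: (m_7, d_7) = (m_1, d_1) = (34, 23), so from here the quotients repeat a_1, ..., a_6; the period length is 6.
So sqrt(1179) = [34; (2, 1, 33, 1, 2, 68)] with period length k = 6.
k is even, so the fundamental solution of x^2 - 1179y^2 = 1 is (p_{k-1}, q_{k-1}) = (p_5, q_5); compute convergents through index 5.
Convergents (p_i = a_i*p_{i-1} + p_{i-2}, q_i = a_i*q_{i-1} + q_{i-2} with p_{-2}=0, p_{-1}=1, q_{-2}=1, q_{-1}=0):
  i=0: a_0=34, p_0 = 34*1 + 0 = 34, q_0 = 34*0 + 1 = 1.
  i=1: a_1=2, p_1 = 2*34 + 1 = 69, q_1 = 2*1 + 0 = 2.
  i=2: a_2=1, p_2 = 1*69 + 34 = 103, q_2 = 1*2 + 1 = 3.
  i=3: a_3=33, p_3 = 33*103 + 69 = 3468, q_3 = 33*3 + 2 = 101.
  i=4: a_4=1, p_4 = 1*3468 + 103 = 3571, q_4 = 1*101 + 3 = 104.
  i=5: a_5=2, p_5 = 2*3571 + 3468 = 10610, q_5 = 2*104 + 101 = 309.
Check: 10610^2 - 1179*309^2 = 112572100 - 112572099 = 1, so (x, y) = (10610, 309) solves the equation, and by the theorem it is the least positive solution.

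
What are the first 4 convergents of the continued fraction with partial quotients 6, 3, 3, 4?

6/1, 19/3, 63/10, 271/43

Using the convergent recurrence p_i = a_i*p_{i-1} + p_{i-2}, q_i = a_i*q_{i-1} + q_{i-2} with p_{-2}=0, p_{-1}=1, q_{-2}=1, q_{-1}=0:
  i=0: a_0=6, p_0 = 6*1 + 0 = 6, q_0 = 6*0 + 1 = 1.
  i=1: a_1=3, p_1 = 3*6 + 1 = 19, q_1 = 3*1 + 0 = 3.
  i=2: a_2=3, p_2 = 3*19 + 6 = 63, q_2 = 3*3 + 1 = 10.
  i=3: a_3=4, p_3 = 4*63 + 19 = 271, q_3 = 4*10 + 3 = 43.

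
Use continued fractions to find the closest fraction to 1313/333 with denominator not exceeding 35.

Expand x = 1313/333 as a continued fraction with the Euclidean algorithm:
  1313 = 3*333 + 314, so a_0 = 3.
  333 = 1*314 + 19, so a_1 = 1.
  314 = 16*19 + 10, so a_2 = 16.
  19 = 1*10 + 9, so a_3 = 1.
  10 = 1*9 + 1, so a_4 = 1.
  9 = 9*1 + 0, so a_5 = 9.
so x = [3; 1, 16, 1, 1, 9].
Convergents (p_i = a_i*p_{i-1} + p_{i-2}, q_i = a_i*q_{i-1} + q_{i-2} with p_{-2}=0, p_{-1}=1, q_{-2}=1, q_{-1}=0), until the denominator exceeds 35:
  i=0: a_0=3, p_0 = 3*1 + 0 = 3, q_0 = 3*0 + 1 = 1.
  i=1: a_1=1, p_1 = 1*3 + 1 = 4, q_1 = 1*1 + 0 = 1.
  i=2: a_2=16, p_2 = 16*4 + 3 = 67, q_2 = 16*1 + 1 = 17.
  i=3: a_3=1, p_3 = 1*67 + 4 = 71, q_3 = 1*17 + 1 = 18.
  i=4: a_4=1, p_4 = 1*71 + 67 = 138, q_4 = 1*18 + 17 = 35.
  i=5: a_5=9, p_5 = 9*138 + 71 = 1313, q_5 = 9*35 + 18 = 333.
q_5 = 333 > 35, so the last convergent with denominator <= 35 is p_4/q_4 = 138/35.
The closest fraction with denominator <= 35 is either p_4/q_4 or the intermediate fraction (k*p_4 + p_3)/(k*q_4 + q_3) with the largest k >= 1 whose denominator stays <= 35; these approach x as k grows, and every other convergent or intermediate fraction in range is farther away.
Largest k: floor((35 - q_3)/q_4) = floor((35 - 18)/35) = 0.
Since k = 0, no intermediate fraction beyond p_4/q_4 has denominator <= 35, so the convergent 138/35 is the closest (its error is |1313*35 - 138*333|/(333*35) = 1/11655).

138/35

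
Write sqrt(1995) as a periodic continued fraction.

Write x_i = (sqrt(1995) + m_i)/d_i with (m_0, d_0) = (0, 1). a_0 = floor(sqrt(1995)) = 44, since 44^2 = 1936 <= 1995 < 2025 = 45^2.
Iterate m_{i+1} = d_i*a_i - m_i, d_{i+1} = (1995 - m_{i+1}^2)/d_i, a_{i+1} = floor((a_0 + m_{i+1})/d_{i+1}):
  m_1 = 1*44 - 0 = 44, d_1 = (1995 - 44^2)/1 = 59/1 = 59, a_1 = floor((44 + 44)/59) = 1.
  m_2 = 59*1 - 44 = 15, d_2 = (1995 - 15^2)/59 = 1770/59 = 30, a_2 = floor((44 + 15)/30) = 1.
  m_3 = 30*1 - 15 = 15, d_3 = (1995 - 15^2)/30 = 1770/30 = 59, a_3 = floor((44 + 15)/59) = 1.
  m_4 = 59*1 - 15 = 44, d_4 = (1995 - 44^2)/59 = 59/59 = 1, a_4 = floor((44 + 44)/1) = 88.
  m_5 = 1*88 - 44 = 44, d_5 = (1995 - 44^2)/1 = 59/1 = 59: (m_5, d_5) = (m_1, d_1) = (44, 59), so from here the quotients repeat a_1, ..., a_4; the period length is 4.
Hence the expansion of sqrt(1995) is a_0 = 44 followed by the repeating block 1, 1, 1, 88 (period 4).

[44; (1, 1, 1, 88)]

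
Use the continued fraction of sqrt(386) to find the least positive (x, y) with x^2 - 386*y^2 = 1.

(x, y) = (111555, 5678)

First expand sqrt(386) as a continued fraction. With x_i = (sqrt(386) + m_i)/d_i and (m_0, d_0) = (0, 1): a_0 = floor(sqrt(386)) = 19, since 19^2 = 361 <= 386 < 400 = 20^2.
Iterate m_{i+1} = d_i*a_i - m_i, d_{i+1} = (386 - m_{i+1}^2)/d_i, a_{i+1} = floor((a_0 + m_{i+1})/d_{i+1}):
  m_1 = 1*19 - 0 = 19, d_1 = (386 - 19^2)/1 = 25/1 = 25, a_1 = floor((19 + 19)/25) = 1.
  m_2 = 25*1 - 19 = 6, d_2 = (386 - 6^2)/25 = 350/25 = 14, a_2 = floor((19 + 6)/14) = 1.
  m_3 = 14*1 - 6 = 8, d_3 = (386 - 8^2)/14 = 322/14 = 23, a_3 = floor((19 + 8)/23) = 1.
  m_4 = 23*1 - 8 = 15, d_4 = (386 - 15^2)/23 = 161/23 = 7, a_4 = floor((19 + 15)/7) = 4.
  m_5 = 7*4 - 15 = 13, d_5 = (386 - 13^2)/7 = 217/7 = 31, a_5 = floor((19 + 13)/31) = 1.
  m_6 = 31*1 - 13 = 18, d_6 = (386 - 18^2)/31 = 62/31 = 2, a_6 = floor((19 + 18)/2) = 18.
  m_7 = 2*18 - 18 = 18, d_7 = (386 - 18^2)/2 = 62/2 = 31, a_7 = floor((19 + 18)/31) = 1.
  m_8 = 31*1 - 18 = 13, d_8 = (386 - 13^2)/31 = 217/31 = 7, a_8 = floor((19 + 13)/7) = 4.
  m_9 = 7*4 - 13 = 15, d_9 = (386 - 15^2)/7 = 161/7 = 23, a_9 = floor((19 + 15)/23) = 1.
  m_10 = 23*1 - 15 = 8, d_10 = (386 - 8^2)/23 = 322/23 = 14, a_10 = floor((19 + 8)/14) = 1.
  m_11 = 14*1 - 8 = 6, d_11 = (386 - 6^2)/14 = 350/14 = 25, a_11 = floor((19 + 6)/25) = 1.
  m_12 = 25*1 - 6 = 19, d_12 = (386 - 19^2)/25 = 25/25 = 1, a_12 = floor((19 + 19)/1) = 38.
  m_13 = 1*38 - 19 = 19, d_13 = (386 - 19^2)/1 = 25/1 = 25: (m_13, d_13) = (m_1, d_1) = (19, 25), so from here the quotients repeat a_1, ..., a_12; the period length is 12.
So sqrt(386) = [19; (1, 1, 1, 4, 1, 18, 1, 4, 1, 1, 1, 38)] with period length k = 12.
k is even, so the fundamental solution of x^2 - 386y^2 = 1 is (p_{k-1}, q_{k-1}) = (p_11, q_11); compute convergents through index 11.
Convergents (p_i = a_i*p_{i-1} + p_{i-2}, q_i = a_i*q_{i-1} + q_{i-2} with p_{-2}=0, p_{-1}=1, q_{-2}=1, q_{-1}=0):
  i=0: a_0=19, p_0 = 19*1 + 0 = 19, q_0 = 19*0 + 1 = 1.
  i=1: a_1=1, p_1 = 1*19 + 1 = 20, q_1 = 1*1 + 0 = 1.
  i=2: a_2=1, p_2 = 1*20 + 19 = 39, q_2 = 1*1 + 1 = 2.
  i=3: a_3=1, p_3 = 1*39 + 20 = 59, q_3 = 1*2 + 1 = 3.
  i=4: a_4=4, p_4 = 4*59 + 39 = 275, q_4 = 4*3 + 2 = 14.
  i=5: a_5=1, p_5 = 1*275 + 59 = 334, q_5 = 1*14 + 3 = 17.
  i=6: a_6=18, p_6 = 18*334 + 275 = 6287, q_6 = 18*17 + 14 = 320.
  i=7: a_7=1, p_7 = 1*6287 + 334 = 6621, q_7 = 1*320 + 17 = 337.
  i=8: a_8=4, p_8 = 4*6621 + 6287 = 32771, q_8 = 4*337 + 320 = 1668.
  i=9: a_9=1, p_9 = 1*32771 + 6621 = 39392, q_9 = 1*1668 + 337 = 2005.
  i=10: a_10=1, p_10 = 1*39392 + 32771 = 72163, q_10 = 1*2005 + 1668 = 3673.
  i=11: a_11=1, p_11 = 1*72163 + 39392 = 111555, q_11 = 1*3673 + 2005 = 5678.
Check: 111555^2 - 386*5678^2 = 12444518025 - 12444518024 = 1, so (x, y) = (111555, 5678) solves the equation, and by the theorem it is the least positive solution.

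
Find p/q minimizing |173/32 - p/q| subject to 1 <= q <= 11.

Expand x = 173/32 as a continued fraction with the Euclidean algorithm:
  173 = 5*32 + 13, so a_0 = 5.
  32 = 2*13 + 6, so a_1 = 2.
  13 = 2*6 + 1, so a_2 = 2.
  6 = 6*1 + 0, so a_3 = 6.
so x = [5; 2, 2, 6].
Convergents (p_i = a_i*p_{i-1} + p_{i-2}, q_i = a_i*q_{i-1} + q_{i-2} with p_{-2}=0, p_{-1}=1, q_{-2}=1, q_{-1}=0), until the denominator exceeds 11:
  i=0: a_0=5, p_0 = 5*1 + 0 = 5, q_0 = 5*0 + 1 = 1.
  i=1: a_1=2, p_1 = 2*5 + 1 = 11, q_1 = 2*1 + 0 = 2.
  i=2: a_2=2, p_2 = 2*11 + 5 = 27, q_2 = 2*2 + 1 = 5.
  i=3: a_3=6, p_3 = 6*27 + 11 = 173, q_3 = 6*5 + 2 = 32.
q_3 = 32 > 11, so the last convergent with denominator <= 11 is p_2/q_2 = 27/5.
The closest fraction with denominator <= 11 is either p_2/q_2 or the intermediate fraction (k*p_2 + p_1)/(k*q_2 + q_1) with the largest k >= 1 whose denominator stays <= 11; these approach x as k grows, and every other convergent or intermediate fraction in range is farther away.
Largest k: floor((11 - q_1)/q_2) = floor((11 - 2)/5) = 1.
That gives (1*27 + 11)/(1*5 + 2) = 38/7.
Compare the errors: |x - 27/5| = |173*5 - 27*32|/(32*5) = 1/160, and |x - 38/7| = |173*7 - 38*32|/(32*7) = 5/224.
Cross-multiplying, 1*224 = 224 < 800 = 5*160, so 1/160 is smaller: the convergent 27/5 is closer to x than 38/7.

27/5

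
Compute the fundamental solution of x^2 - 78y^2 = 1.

(x, y) = (53, 6)

First expand sqrt(78) as a continued fraction. With x_i = (sqrt(78) + m_i)/d_i and (m_0, d_0) = (0, 1): a_0 = floor(sqrt(78)) = 8, since 8^2 = 64 <= 78 < 81 = 9^2.
Iterate m_{i+1} = d_i*a_i - m_i, d_{i+1} = (78 - m_{i+1}^2)/d_i, a_{i+1} = floor((a_0 + m_{i+1})/d_{i+1}):
  m_1 = 1*8 - 0 = 8, d_1 = (78 - 8^2)/1 = 14/1 = 14, a_1 = floor((8 + 8)/14) = 1.
  m_2 = 14*1 - 8 = 6, d_2 = (78 - 6^2)/14 = 42/14 = 3, a_2 = floor((8 + 6)/3) = 4.
  m_3 = 3*4 - 6 = 6, d_3 = (78 - 6^2)/3 = 42/3 = 14, a_3 = floor((8 + 6)/14) = 1.
  m_4 = 14*1 - 6 = 8, d_4 = (78 - 8^2)/14 = 14/14 = 1, a_4 = floor((8 + 8)/1) = 16.
  m_5 = 1*16 - 8 = 8, d_5 = (78 - 8^2)/1 = 14/1 = 14: (m_5, d_5) = (m_1, d_1) = (8, 14), so from here the quotients repeat a_1, ..., a_4; the period length is 4.
So sqrt(78) = [8; (1, 4, 1, 16)] with period length k = 4.
k is even, so the fundamental solution of x^2 - 78y^2 = 1 is (p_{k-1}, q_{k-1}) = (p_3, q_3); compute convergents through index 3.
Convergents (p_i = a_i*p_{i-1} + p_{i-2}, q_i = a_i*q_{i-1} + q_{i-2} with p_{-2}=0, p_{-1}=1, q_{-2}=1, q_{-1}=0):
  i=0: a_0=8, p_0 = 8*1 + 0 = 8, q_0 = 8*0 + 1 = 1.
  i=1: a_1=1, p_1 = 1*8 + 1 = 9, q_1 = 1*1 + 0 = 1.
  i=2: a_2=4, p_2 = 4*9 + 8 = 44, q_2 = 4*1 + 1 = 5.
  i=3: a_3=1, p_3 = 1*44 + 9 = 53, q_3 = 1*5 + 1 = 6.
Check: 53^2 - 78*6^2 = 2809 - 2808 = 1, so (x, y) = (53, 6) solves the equation, and by the theorem it is the least positive solution.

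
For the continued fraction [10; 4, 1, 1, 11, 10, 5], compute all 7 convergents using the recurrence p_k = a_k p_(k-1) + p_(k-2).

10/1, 41/4, 51/5, 92/9, 1063/104, 10722/1049, 54673/5349

Using the convergent recurrence p_i = a_i*p_{i-1} + p_{i-2}, q_i = a_i*q_{i-1} + q_{i-2} with p_{-2}=0, p_{-1}=1, q_{-2}=1, q_{-1}=0:
  i=0: a_0=10, p_0 = 10*1 + 0 = 10, q_0 = 10*0 + 1 = 1.
  i=1: a_1=4, p_1 = 4*10 + 1 = 41, q_1 = 4*1 + 0 = 4.
  i=2: a_2=1, p_2 = 1*41 + 10 = 51, q_2 = 1*4 + 1 = 5.
  i=3: a_3=1, p_3 = 1*51 + 41 = 92, q_3 = 1*5 + 4 = 9.
  i=4: a_4=11, p_4 = 11*92 + 51 = 1063, q_4 = 11*9 + 5 = 104.
  i=5: a_5=10, p_5 = 10*1063 + 92 = 10722, q_5 = 10*104 + 9 = 1049.
  i=6: a_6=5, p_6 = 5*10722 + 1063 = 54673, q_6 = 5*1049 + 104 = 5349.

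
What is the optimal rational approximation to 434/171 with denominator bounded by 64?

Expand x = 434/171 as a continued fraction with the Euclidean algorithm:
  434 = 2*171 + 92, so a_0 = 2.
  171 = 1*92 + 79, so a_1 = 1.
  92 = 1*79 + 13, so a_2 = 1.
  79 = 6*13 + 1, so a_3 = 6.
  13 = 13*1 + 0, so a_4 = 13.
so x = [2; 1, 1, 6, 13].
Convergents (p_i = a_i*p_{i-1} + p_{i-2}, q_i = a_i*q_{i-1} + q_{i-2} with p_{-2}=0, p_{-1}=1, q_{-2}=1, q_{-1}=0), until the denominator exceeds 64:
  i=0: a_0=2, p_0 = 2*1 + 0 = 2, q_0 = 2*0 + 1 = 1.
  i=1: a_1=1, p_1 = 1*2 + 1 = 3, q_1 = 1*1 + 0 = 1.
  i=2: a_2=1, p_2 = 1*3 + 2 = 5, q_2 = 1*1 + 1 = 2.
  i=3: a_3=6, p_3 = 6*5 + 3 = 33, q_3 = 6*2 + 1 = 13.
  i=4: a_4=13, p_4 = 13*33 + 5 = 434, q_4 = 13*13 + 2 = 171.
q_4 = 171 > 64, so the last convergent with denominator <= 64 is p_3/q_3 = 33/13.
The closest fraction with denominator <= 64 is either p_3/q_3 or the intermediate fraction (k*p_3 + p_2)/(k*q_3 + q_2) with the largest k >= 1 whose denominator stays <= 64; these approach x as k grows, and every other convergent or intermediate fraction in range is farther away.
Largest k: floor((64 - q_2)/q_3) = floor((64 - 2)/13) = 4.
That gives (4*33 + 5)/(4*13 + 2) = 137/54.
Compare the errors: |x - 33/13| = |434*13 - 33*171|/(171*13) = 1/2223, and |x - 137/54| = |434*54 - 137*171|/(171*54) = 9/9234.
Cross-multiplying, 1*9234 = 9234 < 20007 = 9*2223, so 1/2223 is smaller: the convergent 33/13 is closer to x than 137/54.

33/13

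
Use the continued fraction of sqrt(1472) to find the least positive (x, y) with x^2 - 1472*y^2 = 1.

First expand sqrt(1472) as a continued fraction. With x_i = (sqrt(1472) + m_i)/d_i and (m_0, d_0) = (0, 1): a_0 = floor(sqrt(1472)) = 38, since 38^2 = 1444 <= 1472 < 1521 = 39^2.
Iterate m_{i+1} = d_i*a_i - m_i, d_{i+1} = (1472 - m_{i+1}^2)/d_i, a_{i+1} = floor((a_0 + m_{i+1})/d_{i+1}):
  m_1 = 1*38 - 0 = 38, d_1 = (1472 - 38^2)/1 = 28/1 = 28, a_1 = floor((38 + 38)/28) = 2.
  m_2 = 28*2 - 38 = 18, d_2 = (1472 - 18^2)/28 = 1148/28 = 41, a_2 = floor((38 + 18)/41) = 1.
  m_3 = 41*1 - 18 = 23, d_3 = (1472 - 23^2)/41 = 943/41 = 23, a_3 = floor((38 + 23)/23) = 2.
  m_4 = 23*2 - 23 = 23, d_4 = (1472 - 23^2)/23 = 943/23 = 41, a_4 = floor((38 + 23)/41) = 1.
  m_5 = 41*1 - 23 = 18, d_5 = (1472 - 18^2)/41 = 1148/41 = 28, a_5 = floor((38 + 18)/28) = 2.
  m_6 = 28*2 - 18 = 38, d_6 = (1472 - 38^2)/28 = 28/28 = 1, a_6 = floor((38 + 38)/1) = 76.
  m_7 = 1*76 - 38 = 38, d_7 = (1472 - 38^2)/1 = 28/1 = 28: (m_7, d_7) = (m_1, d_1) = (38, 28), so from here the quotients repeat a_1, ..., a_6; the period length is 6.
So sqrt(1472) = [38; (2, 1, 2, 1, 2, 76)] with period length k = 6.
k is even, so the fundamental solution of x^2 - 1472y^2 = 1 is (p_{k-1}, q_{k-1}) = (p_5, q_5); compute convergents through index 5.
Convergents (p_i = a_i*p_{i-1} + p_{i-2}, q_i = a_i*q_{i-1} + q_{i-2} with p_{-2}=0, p_{-1}=1, q_{-2}=1, q_{-1}=0):
  i=0: a_0=38, p_0 = 38*1 + 0 = 38, q_0 = 38*0 + 1 = 1.
  i=1: a_1=2, p_1 = 2*38 + 1 = 77, q_1 = 2*1 + 0 = 2.
  i=2: a_2=1, p_2 = 1*77 + 38 = 115, q_2 = 1*2 + 1 = 3.
  i=3: a_3=2, p_3 = 2*115 + 77 = 307, q_3 = 2*3 + 2 = 8.
  i=4: a_4=1, p_4 = 1*307 + 115 = 422, q_4 = 1*8 + 3 = 11.
  i=5: a_5=2, p_5 = 2*422 + 307 = 1151, q_5 = 2*11 + 8 = 30.
Check: 1151^2 - 1472*30^2 = 1324801 - 1324800 = 1, so (x, y) = (1151, 30) solves the equation, and by the theorem it is the least positive solution.

(x, y) = (1151, 30)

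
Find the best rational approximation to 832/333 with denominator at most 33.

5/2

Expand x = 832/333 as a continued fraction with the Euclidean algorithm:
  832 = 2*333 + 166, so a_0 = 2.
  333 = 2*166 + 1, so a_1 = 2.
  166 = 166*1 + 0, so a_2 = 166.
so x = [2; 2, 166].
Convergents (p_i = a_i*p_{i-1} + p_{i-2}, q_i = a_i*q_{i-1} + q_{i-2} with p_{-2}=0, p_{-1}=1, q_{-2}=1, q_{-1}=0), until the denominator exceeds 33:
  i=0: a_0=2, p_0 = 2*1 + 0 = 2, q_0 = 2*0 + 1 = 1.
  i=1: a_1=2, p_1 = 2*2 + 1 = 5, q_1 = 2*1 + 0 = 2.
  i=2: a_2=166, p_2 = 166*5 + 2 = 832, q_2 = 166*2 + 1 = 333.
q_2 = 333 > 33, so the last convergent with denominator <= 33 is p_1/q_1 = 5/2.
The closest fraction with denominator <= 33 is either p_1/q_1 or the intermediate fraction (k*p_1 + p_0)/(k*q_1 + q_0) with the largest k >= 1 whose denominator stays <= 33; these approach x as k grows, and every other convergent or intermediate fraction in range is farther away.
Largest k: floor((33 - q_0)/q_1) = floor((33 - 1)/2) = 16.
That gives (16*5 + 2)/(16*2 + 1) = 82/33.
Compare the errors: |x - 5/2| = |832*2 - 5*333|/(333*2) = 1/666, and |x - 82/33| = |832*33 - 82*333|/(333*33) = 150/10989.
Cross-multiplying, 1*10989 = 10989 < 99900 = 150*666, so 1/666 is smaller: the convergent 5/2 is closer to x than 82/33.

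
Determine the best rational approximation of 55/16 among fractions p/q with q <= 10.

31/9

Expand x = 55/16 as a continued fraction with the Euclidean algorithm:
  55 = 3*16 + 7, so a_0 = 3.
  16 = 2*7 + 2, so a_1 = 2.
  7 = 3*2 + 1, so a_2 = 3.
  2 = 2*1 + 0, so a_3 = 2.
so x = [3; 2, 3, 2].
Convergents (p_i = a_i*p_{i-1} + p_{i-2}, q_i = a_i*q_{i-1} + q_{i-2} with p_{-2}=0, p_{-1}=1, q_{-2}=1, q_{-1}=0), until the denominator exceeds 10:
  i=0: a_0=3, p_0 = 3*1 + 0 = 3, q_0 = 3*0 + 1 = 1.
  i=1: a_1=2, p_1 = 2*3 + 1 = 7, q_1 = 2*1 + 0 = 2.
  i=2: a_2=3, p_2 = 3*7 + 3 = 24, q_2 = 3*2 + 1 = 7.
  i=3: a_3=2, p_3 = 2*24 + 7 = 55, q_3 = 2*7 + 2 = 16.
q_3 = 16 > 10, so the last convergent with denominator <= 10 is p_2/q_2 = 24/7.
The closest fraction with denominator <= 10 is either p_2/q_2 or the intermediate fraction (k*p_2 + p_1)/(k*q_2 + q_1) with the largest k >= 1 whose denominator stays <= 10; these approach x as k grows, and every other convergent or intermediate fraction in range is farther away.
Largest k: floor((10 - q_1)/q_2) = floor((10 - 2)/7) = 1.
That gives (1*24 + 7)/(1*7 + 2) = 31/9.
Compare the errors: |x - 24/7| = |55*7 - 24*16|/(16*7) = 1/112, and |x - 31/9| = |55*9 - 31*16|/(16*9) = 1/144.
Cross-multiplying, 1*112 = 112 < 144 = 1*144, so 1/144 is smaller: the intermediate fraction 31/9 is closer to x than 24/7.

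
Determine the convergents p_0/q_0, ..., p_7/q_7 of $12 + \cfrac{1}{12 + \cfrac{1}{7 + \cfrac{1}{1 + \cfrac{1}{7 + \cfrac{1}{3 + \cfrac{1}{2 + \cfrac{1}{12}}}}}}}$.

Using the convergent recurrence p_i = a_i*p_{i-1} + p_{i-2}, q_i = a_i*q_{i-1} + q_{i-2} with p_{-2}=0, p_{-1}=1, q_{-2}=1, q_{-1}=0:
  i=0: a_0=12, p_0 = 12*1 + 0 = 12, q_0 = 12*0 + 1 = 1.
  i=1: a_1=12, p_1 = 12*12 + 1 = 145, q_1 = 12*1 + 0 = 12.
  i=2: a_2=7, p_2 = 7*145 + 12 = 1027, q_2 = 7*12 + 1 = 85.
  i=3: a_3=1, p_3 = 1*1027 + 145 = 1172, q_3 = 1*85 + 12 = 97.
  i=4: a_4=7, p_4 = 7*1172 + 1027 = 9231, q_4 = 7*97 + 85 = 764.
  i=5: a_5=3, p_5 = 3*9231 + 1172 = 28865, q_5 = 3*764 + 97 = 2389.
  i=6: a_6=2, p_6 = 2*28865 + 9231 = 66961, q_6 = 2*2389 + 764 = 5542.
  i=7: a_7=12, p_7 = 12*66961 + 28865 = 832397, q_7 = 12*5542 + 2389 = 68893.

12/1, 145/12, 1027/85, 1172/97, 9231/764, 28865/2389, 66961/5542, 832397/68893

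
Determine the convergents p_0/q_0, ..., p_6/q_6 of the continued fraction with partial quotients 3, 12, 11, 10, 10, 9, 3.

3/1, 37/12, 410/133, 4137/1342, 41780/13553, 380157/123319, 1182251/383510

Using the convergent recurrence p_i = a_i*p_{i-1} + p_{i-2}, q_i = a_i*q_{i-1} + q_{i-2} with p_{-2}=0, p_{-1}=1, q_{-2}=1, q_{-1}=0:
  i=0: a_0=3, p_0 = 3*1 + 0 = 3, q_0 = 3*0 + 1 = 1.
  i=1: a_1=12, p_1 = 12*3 + 1 = 37, q_1 = 12*1 + 0 = 12.
  i=2: a_2=11, p_2 = 11*37 + 3 = 410, q_2 = 11*12 + 1 = 133.
  i=3: a_3=10, p_3 = 10*410 + 37 = 4137, q_3 = 10*133 + 12 = 1342.
  i=4: a_4=10, p_4 = 10*4137 + 410 = 41780, q_4 = 10*1342 + 133 = 13553.
  i=5: a_5=9, p_5 = 9*41780 + 4137 = 380157, q_5 = 9*13553 + 1342 = 123319.
  i=6: a_6=3, p_6 = 3*380157 + 41780 = 1182251, q_6 = 3*123319 + 13553 = 383510.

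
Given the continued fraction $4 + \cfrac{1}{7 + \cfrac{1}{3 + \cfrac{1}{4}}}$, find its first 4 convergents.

Using the convergent recurrence p_i = a_i*p_{i-1} + p_{i-2}, q_i = a_i*q_{i-1} + q_{i-2} with p_{-2}=0, p_{-1}=1, q_{-2}=1, q_{-1}=0:
  i=0: a_0=4, p_0 = 4*1 + 0 = 4, q_0 = 4*0 + 1 = 1.
  i=1: a_1=7, p_1 = 7*4 + 1 = 29, q_1 = 7*1 + 0 = 7.
  i=2: a_2=3, p_2 = 3*29 + 4 = 91, q_2 = 3*7 + 1 = 22.
  i=3: a_3=4, p_3 = 4*91 + 29 = 393, q_3 = 4*22 + 7 = 95.

4/1, 29/7, 91/22, 393/95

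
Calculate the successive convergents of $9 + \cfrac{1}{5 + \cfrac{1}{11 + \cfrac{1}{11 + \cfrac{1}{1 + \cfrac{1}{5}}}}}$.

9/1, 46/5, 515/56, 5711/621, 6226/677, 36841/4006

Using the convergent recurrence p_i = a_i*p_{i-1} + p_{i-2}, q_i = a_i*q_{i-1} + q_{i-2} with p_{-2}=0, p_{-1}=1, q_{-2}=1, q_{-1}=0:
  i=0: a_0=9, p_0 = 9*1 + 0 = 9, q_0 = 9*0 + 1 = 1.
  i=1: a_1=5, p_1 = 5*9 + 1 = 46, q_1 = 5*1 + 0 = 5.
  i=2: a_2=11, p_2 = 11*46 + 9 = 515, q_2 = 11*5 + 1 = 56.
  i=3: a_3=11, p_3 = 11*515 + 46 = 5711, q_3 = 11*56 + 5 = 621.
  i=4: a_4=1, p_4 = 1*5711 + 515 = 6226, q_4 = 1*621 + 56 = 677.
  i=5: a_5=5, p_5 = 5*6226 + 5711 = 36841, q_5 = 5*677 + 621 = 4006.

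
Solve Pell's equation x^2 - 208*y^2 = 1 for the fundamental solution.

First expand sqrt(208) as a continued fraction. With x_i = (sqrt(208) + m_i)/d_i and (m_0, d_0) = (0, 1): a_0 = floor(sqrt(208)) = 14, since 14^2 = 196 <= 208 < 225 = 15^2.
Iterate m_{i+1} = d_i*a_i - m_i, d_{i+1} = (208 - m_{i+1}^2)/d_i, a_{i+1} = floor((a_0 + m_{i+1})/d_{i+1}):
  m_1 = 1*14 - 0 = 14, d_1 = (208 - 14^2)/1 = 12/1 = 12, a_1 = floor((14 + 14)/12) = 2.
  m_2 = 12*2 - 14 = 10, d_2 = (208 - 10^2)/12 = 108/12 = 9, a_2 = floor((14 + 10)/9) = 2.
  m_3 = 9*2 - 10 = 8, d_3 = (208 - 8^2)/9 = 144/9 = 16, a_3 = floor((14 + 8)/16) = 1.
  m_4 = 16*1 - 8 = 8, d_4 = (208 - 8^2)/16 = 144/16 = 9, a_4 = floor((14 + 8)/9) = 2.
  m_5 = 9*2 - 8 = 10, d_5 = (208 - 10^2)/9 = 108/9 = 12, a_5 = floor((14 + 10)/12) = 2.
  m_6 = 12*2 - 10 = 14, d_6 = (208 - 14^2)/12 = 12/12 = 1, a_6 = floor((14 + 14)/1) = 28.
  m_7 = 1*28 - 14 = 14, d_7 = (208 - 14^2)/1 = 12/1 = 12: (m_7, d_7) = (m_1, d_1) = (14, 12), so from here the quotients repeat a_1, ..., a_6; the period length is 6.
So sqrt(208) = [14; (2, 2, 1, 2, 2, 28)] with period length k = 6.
k is even, so the fundamental solution of x^2 - 208y^2 = 1 is (p_{k-1}, q_{k-1}) = (p_5, q_5); compute convergents through index 5.
Convergents (p_i = a_i*p_{i-1} + p_{i-2}, q_i = a_i*q_{i-1} + q_{i-2} with p_{-2}=0, p_{-1}=1, q_{-2}=1, q_{-1}=0):
  i=0: a_0=14, p_0 = 14*1 + 0 = 14, q_0 = 14*0 + 1 = 1.
  i=1: a_1=2, p_1 = 2*14 + 1 = 29, q_1 = 2*1 + 0 = 2.
  i=2: a_2=2, p_2 = 2*29 + 14 = 72, q_2 = 2*2 + 1 = 5.
  i=3: a_3=1, p_3 = 1*72 + 29 = 101, q_3 = 1*5 + 2 = 7.
  i=4: a_4=2, p_4 = 2*101 + 72 = 274, q_4 = 2*7 + 5 = 19.
  i=5: a_5=2, p_5 = 2*274 + 101 = 649, q_5 = 2*19 + 7 = 45.
Check: 649^2 - 208*45^2 = 421201 - 421200 = 1, so (x, y) = (649, 45) solves the equation, and by the theorem it is the least positive solution.

(x, y) = (649, 45)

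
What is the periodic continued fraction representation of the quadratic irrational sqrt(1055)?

Write x_i = (sqrt(1055) + m_i)/d_i with (m_0, d_0) = (0, 1). a_0 = floor(sqrt(1055)) = 32, since 32^2 = 1024 <= 1055 < 1089 = 33^2.
Iterate m_{i+1} = d_i*a_i - m_i, d_{i+1} = (1055 - m_{i+1}^2)/d_i, a_{i+1} = floor((a_0 + m_{i+1})/d_{i+1}):
  m_1 = 1*32 - 0 = 32, d_1 = (1055 - 32^2)/1 = 31/1 = 31, a_1 = floor((32 + 32)/31) = 2.
  m_2 = 31*2 - 32 = 30, d_2 = (1055 - 30^2)/31 = 155/31 = 5, a_2 = floor((32 + 30)/5) = 12.
  m_3 = 5*12 - 30 = 30, d_3 = (1055 - 30^2)/5 = 155/5 = 31, a_3 = floor((32 + 30)/31) = 2.
  m_4 = 31*2 - 30 = 32, d_4 = (1055 - 32^2)/31 = 31/31 = 1, a_4 = floor((32 + 32)/1) = 64.
  m_5 = 1*64 - 32 = 32, d_5 = (1055 - 32^2)/1 = 31/1 = 31: (m_5, d_5) = (m_1, d_1) = (32, 31), so from here the quotients repeat a_1, ..., a_4; the period length is 4.
Hence the expansion of sqrt(1055) is a_0 = 32 followed by the repeating block 2, 12, 2, 64 (period 4).

[32; (2, 12, 2, 64)]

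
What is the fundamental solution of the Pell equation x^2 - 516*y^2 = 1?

(x, y) = (16855, 742)

First expand sqrt(516) as a continued fraction. With x_i = (sqrt(516) + m_i)/d_i and (m_0, d_0) = (0, 1): a_0 = floor(sqrt(516)) = 22, since 22^2 = 484 <= 516 < 529 = 23^2.
Iterate m_{i+1} = d_i*a_i - m_i, d_{i+1} = (516 - m_{i+1}^2)/d_i, a_{i+1} = floor((a_0 + m_{i+1})/d_{i+1}):
  m_1 = 1*22 - 0 = 22, d_1 = (516 - 22^2)/1 = 32/1 = 32, a_1 = floor((22 + 22)/32) = 1.
  m_2 = 32*1 - 22 = 10, d_2 = (516 - 10^2)/32 = 416/32 = 13, a_2 = floor((22 + 10)/13) = 2.
  m_3 = 13*2 - 10 = 16, d_3 = (516 - 16^2)/13 = 260/13 = 20, a_3 = floor((22 + 16)/20) = 1.
  m_4 = 20*1 - 16 = 4, d_4 = (516 - 4^2)/20 = 500/20 = 25, a_4 = floor((22 + 4)/25) = 1.
  m_5 = 25*1 - 4 = 21, d_5 = (516 - 21^2)/25 = 75/25 = 3, a_5 = floor((22 + 21)/3) = 14.
  m_6 = 3*14 - 21 = 21, d_6 = (516 - 21^2)/3 = 75/3 = 25, a_6 = floor((22 + 21)/25) = 1.
  m_7 = 25*1 - 21 = 4, d_7 = (516 - 4^2)/25 = 500/25 = 20, a_7 = floor((22 + 4)/20) = 1.
  m_8 = 20*1 - 4 = 16, d_8 = (516 - 16^2)/20 = 260/20 = 13, a_8 = floor((22 + 16)/13) = 2.
  m_9 = 13*2 - 16 = 10, d_9 = (516 - 10^2)/13 = 416/13 = 32, a_9 = floor((22 + 10)/32) = 1.
  m_10 = 32*1 - 10 = 22, d_10 = (516 - 22^2)/32 = 32/32 = 1, a_10 = floor((22 + 22)/1) = 44.
  m_11 = 1*44 - 22 = 22, d_11 = (516 - 22^2)/1 = 32/1 = 32: (m_11, d_11) = (m_1, d_1) = (22, 32), so from here the quotients repeat a_1, ..., a_10; the period length is 10.
So sqrt(516) = [22; (1, 2, 1, 1, 14, 1, 1, 2, 1, 44)] with period length k = 10.
k is even, so the fundamental solution of x^2 - 516y^2 = 1 is (p_{k-1}, q_{k-1}) = (p_9, q_9); compute convergents through index 9.
Convergents (p_i = a_i*p_{i-1} + p_{i-2}, q_i = a_i*q_{i-1} + q_{i-2} with p_{-2}=0, p_{-1}=1, q_{-2}=1, q_{-1}=0):
  i=0: a_0=22, p_0 = 22*1 + 0 = 22, q_0 = 22*0 + 1 = 1.
  i=1: a_1=1, p_1 = 1*22 + 1 = 23, q_1 = 1*1 + 0 = 1.
  i=2: a_2=2, p_2 = 2*23 + 22 = 68, q_2 = 2*1 + 1 = 3.
  i=3: a_3=1, p_3 = 1*68 + 23 = 91, q_3 = 1*3 + 1 = 4.
  i=4: a_4=1, p_4 = 1*91 + 68 = 159, q_4 = 1*4 + 3 = 7.
  i=5: a_5=14, p_5 = 14*159 + 91 = 2317, q_5 = 14*7 + 4 = 102.
  i=6: a_6=1, p_6 = 1*2317 + 159 = 2476, q_6 = 1*102 + 7 = 109.
  i=7: a_7=1, p_7 = 1*2476 + 2317 = 4793, q_7 = 1*109 + 102 = 211.
  i=8: a_8=2, p_8 = 2*4793 + 2476 = 12062, q_8 = 2*211 + 109 = 531.
  i=9: a_9=1, p_9 = 1*12062 + 4793 = 16855, q_9 = 1*531 + 211 = 742.
Check: 16855^2 - 516*742^2 = 284091025 - 284091024 = 1, so (x, y) = (16855, 742) solves the equation, and by the theorem it is the least positive solution.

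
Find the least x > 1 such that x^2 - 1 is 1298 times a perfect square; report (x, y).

First expand sqrt(1298) as a continued fraction. With x_i = (sqrt(1298) + m_i)/d_i and (m_0, d_0) = (0, 1): a_0 = floor(sqrt(1298)) = 36, since 36^2 = 1296 <= 1298 < 1369 = 37^2.
Iterate m_{i+1} = d_i*a_i - m_i, d_{i+1} = (1298 - m_{i+1}^2)/d_i, a_{i+1} = floor((a_0 + m_{i+1})/d_{i+1}):
  m_1 = 1*36 - 0 = 36, d_1 = (1298 - 36^2)/1 = 2/1 = 2, a_1 = floor((36 + 36)/2) = 36.
  m_2 = 2*36 - 36 = 36, d_2 = (1298 - 36^2)/2 = 2/2 = 1, a_2 = floor((36 + 36)/1) = 72.
  m_3 = 1*72 - 36 = 36, d_3 = (1298 - 36^2)/1 = 2/1 = 2: (m_3, d_3) = (m_1, d_1) = (36, 2), so from here the quotients repeat a_1, a_2; the period length is 2.
So sqrt(1298) = [36; (36, 72)] with period length k = 2.
k is even, so the fundamental solution of x^2 - 1298y^2 = 1 is (p_{k-1}, q_{k-1}) = (p_1, q_1); compute convergents through index 1.
Convergents (p_i = a_i*p_{i-1} + p_{i-2}, q_i = a_i*q_{i-1} + q_{i-2} with p_{-2}=0, p_{-1}=1, q_{-2}=1, q_{-1}=0):
  i=0: a_0=36, p_0 = 36*1 + 0 = 36, q_0 = 36*0 + 1 = 1.
  i=1: a_1=36, p_1 = 36*36 + 1 = 1297, q_1 = 36*1 + 0 = 36.
Check: 1297^2 - 1298*36^2 = 1682209 - 1682208 = 1, so (x, y) = (1297, 36) solves the equation, and by the theorem it is the least positive solution.

(x, y) = (1297, 36)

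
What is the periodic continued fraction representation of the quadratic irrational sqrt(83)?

[9; (9, 18)]

Write x_i = (sqrt(83) + m_i)/d_i with (m_0, d_0) = (0, 1). a_0 = floor(sqrt(83)) = 9, since 9^2 = 81 <= 83 < 100 = 10^2.
Iterate m_{i+1} = d_i*a_i - m_i, d_{i+1} = (83 - m_{i+1}^2)/d_i, a_{i+1} = floor((a_0 + m_{i+1})/d_{i+1}):
  m_1 = 1*9 - 0 = 9, d_1 = (83 - 9^2)/1 = 2/1 = 2, a_1 = floor((9 + 9)/2) = 9.
  m_2 = 2*9 - 9 = 9, d_2 = (83 - 9^2)/2 = 2/2 = 1, a_2 = floor((9 + 9)/1) = 18.
  m_3 = 1*18 - 9 = 9, d_3 = (83 - 9^2)/1 = 2/1 = 2: (m_3, d_3) = (m_1, d_1) = (9, 2), so from here the quotients repeat a_1, a_2; the period length is 2.
Hence the expansion of sqrt(83) is a_0 = 9 followed by the repeating block 9, 18 (period 2).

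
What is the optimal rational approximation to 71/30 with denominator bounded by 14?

26/11

Expand x = 71/30 as a continued fraction with the Euclidean algorithm:
  71 = 2*30 + 11, so a_0 = 2.
  30 = 2*11 + 8, so a_1 = 2.
  11 = 1*8 + 3, so a_2 = 1.
  8 = 2*3 + 2, so a_3 = 2.
  3 = 1*2 + 1, so a_4 = 1.
  2 = 2*1 + 0, so a_5 = 2.
so x = [2; 2, 1, 2, 1, 2].
Convergents (p_i = a_i*p_{i-1} + p_{i-2}, q_i = a_i*q_{i-1} + q_{i-2} with p_{-2}=0, p_{-1}=1, q_{-2}=1, q_{-1}=0), until the denominator exceeds 14:
  i=0: a_0=2, p_0 = 2*1 + 0 = 2, q_0 = 2*0 + 1 = 1.
  i=1: a_1=2, p_1 = 2*2 + 1 = 5, q_1 = 2*1 + 0 = 2.
  i=2: a_2=1, p_2 = 1*5 + 2 = 7, q_2 = 1*2 + 1 = 3.
  i=3: a_3=2, p_3 = 2*7 + 5 = 19, q_3 = 2*3 + 2 = 8.
  i=4: a_4=1, p_4 = 1*19 + 7 = 26, q_4 = 1*8 + 3 = 11.
  i=5: a_5=2, p_5 = 2*26 + 19 = 71, q_5 = 2*11 + 8 = 30.
q_5 = 30 > 14, so the last convergent with denominator <= 14 is p_4/q_4 = 26/11.
The closest fraction with denominator <= 14 is either p_4/q_4 or the intermediate fraction (k*p_4 + p_3)/(k*q_4 + q_3) with the largest k >= 1 whose denominator stays <= 14; these approach x as k grows, and every other convergent or intermediate fraction in range is farther away.
Largest k: floor((14 - q_3)/q_4) = floor((14 - 8)/11) = 0.
Since k = 0, no intermediate fraction beyond p_4/q_4 has denominator <= 14, so the convergent 26/11 is the closest (its error is |71*11 - 26*30|/(30*11) = 1/330).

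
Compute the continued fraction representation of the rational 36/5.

Run the Euclidean algorithm on 36 and 5; the successive quotients are the partial quotients a_0, a_1, ... (each step inverts the fractional part left over by the previous one):
  36 = 7*5 + 1, so a_0 = 7.
  5 = 5*1 + 0, so a_1 = 5.
The remainder reaches 0 after 2 divisions, so the expansion has 2 partial quotients, read off in order.

[7; 5]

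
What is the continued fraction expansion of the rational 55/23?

Run the Euclidean algorithm on 55 and 23; the successive quotients are the partial quotients a_0, a_1, ... (each step inverts the fractional part left over by the previous one):
  55 = 2*23 + 9, so a_0 = 2.
  23 = 2*9 + 5, so a_1 = 2.
  9 = 1*5 + 4, so a_2 = 1.
  5 = 1*4 + 1, so a_3 = 1.
  4 = 4*1 + 0, so a_4 = 4.
The remainder reaches 0 after 5 divisions, so the expansion has 5 partial quotients, read off in order.

[2; 2, 1, 1, 4]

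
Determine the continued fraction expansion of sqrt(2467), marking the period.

[49; (1, 2, 49, 2, 1, 98)]

Write x_i = (sqrt(2467) + m_i)/d_i with (m_0, d_0) = (0, 1). a_0 = floor(sqrt(2467)) = 49, since 49^2 = 2401 <= 2467 < 2500 = 50^2.
Iterate m_{i+1} = d_i*a_i - m_i, d_{i+1} = (2467 - m_{i+1}^2)/d_i, a_{i+1} = floor((a_0 + m_{i+1})/d_{i+1}):
  m_1 = 1*49 - 0 = 49, d_1 = (2467 - 49^2)/1 = 66/1 = 66, a_1 = floor((49 + 49)/66) = 1.
  m_2 = 66*1 - 49 = 17, d_2 = (2467 - 17^2)/66 = 2178/66 = 33, a_2 = floor((49 + 17)/33) = 2.
  m_3 = 33*2 - 17 = 49, d_3 = (2467 - 49^2)/33 = 66/33 = 2, a_3 = floor((49 + 49)/2) = 49.
  m_4 = 2*49 - 49 = 49, d_4 = (2467 - 49^2)/2 = 66/2 = 33, a_4 = floor((49 + 49)/33) = 2.
  m_5 = 33*2 - 49 = 17, d_5 = (2467 - 17^2)/33 = 2178/33 = 66, a_5 = floor((49 + 17)/66) = 1.
  m_6 = 66*1 - 17 = 49, d_6 = (2467 - 49^2)/66 = 66/66 = 1, a_6 = floor((49 + 49)/1) = 98.
  m_7 = 1*98 - 49 = 49, d_7 = (2467 - 49^2)/1 = 66/1 = 66: (m_7, d_7) = (m_1, d_1) = (49, 66), so from here the quotients repeat a_1, ..., a_6; the period length is 6.
Hence the expansion of sqrt(2467) is a_0 = 49 followed by the repeating block 1, 2, 49, 2, 1, 98 (period 6).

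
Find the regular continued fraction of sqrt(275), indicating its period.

Write x_i = (sqrt(275) + m_i)/d_i with (m_0, d_0) = (0, 1). a_0 = floor(sqrt(275)) = 16, since 16^2 = 256 <= 275 < 289 = 17^2.
Iterate m_{i+1} = d_i*a_i - m_i, d_{i+1} = (275 - m_{i+1}^2)/d_i, a_{i+1} = floor((a_0 + m_{i+1})/d_{i+1}):
  m_1 = 1*16 - 0 = 16, d_1 = (275 - 16^2)/1 = 19/1 = 19, a_1 = floor((16 + 16)/19) = 1.
  m_2 = 19*1 - 16 = 3, d_2 = (275 - 3^2)/19 = 266/19 = 14, a_2 = floor((16 + 3)/14) = 1.
  m_3 = 14*1 - 3 = 11, d_3 = (275 - 11^2)/14 = 154/14 = 11, a_3 = floor((16 + 11)/11) = 2.
  m_4 = 11*2 - 11 = 11, d_4 = (275 - 11^2)/11 = 154/11 = 14, a_4 = floor((16 + 11)/14) = 1.
  m_5 = 14*1 - 11 = 3, d_5 = (275 - 3^2)/14 = 266/14 = 19, a_5 = floor((16 + 3)/19) = 1.
  m_6 = 19*1 - 3 = 16, d_6 = (275 - 16^2)/19 = 19/19 = 1, a_6 = floor((16 + 16)/1) = 32.
  m_7 = 1*32 - 16 = 16, d_7 = (275 - 16^2)/1 = 19/1 = 19: (m_7, d_7) = (m_1, d_1) = (16, 19), so from here the quotients repeat a_1, ..., a_6; the period length is 6.
Hence the expansion of sqrt(275) is a_0 = 16 followed by the repeating block 1, 1, 2, 1, 1, 32 (period 6).

[16; (1, 1, 2, 1, 1, 32)]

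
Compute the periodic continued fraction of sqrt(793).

Write x_i = (sqrt(793) + m_i)/d_i with (m_0, d_0) = (0, 1). a_0 = floor(sqrt(793)) = 28, since 28^2 = 784 <= 793 < 841 = 29^2.
Iterate m_{i+1} = d_i*a_i - m_i, d_{i+1} = (793 - m_{i+1}^2)/d_i, a_{i+1} = floor((a_0 + m_{i+1})/d_{i+1}):
  m_1 = 1*28 - 0 = 28, d_1 = (793 - 28^2)/1 = 9/1 = 9, a_1 = floor((28 + 28)/9) = 6.
  m_2 = 9*6 - 28 = 26, d_2 = (793 - 26^2)/9 = 117/9 = 13, a_2 = floor((28 + 26)/13) = 4.
  m_3 = 13*4 - 26 = 26, d_3 = (793 - 26^2)/13 = 117/13 = 9, a_3 = floor((28 + 26)/9) = 6.
  m_4 = 9*6 - 26 = 28, d_4 = (793 - 28^2)/9 = 9/9 = 1, a_4 = floor((28 + 28)/1) = 56.
  m_5 = 1*56 - 28 = 28, d_5 = (793 - 28^2)/1 = 9/1 = 9: (m_5, d_5) = (m_1, d_1) = (28, 9), so from here the quotients repeat a_1, ..., a_4; the period length is 4.
Hence the expansion of sqrt(793) is a_0 = 28 followed by the repeating block 6, 4, 6, 56 (period 4).

[28; (6, 4, 6, 56)]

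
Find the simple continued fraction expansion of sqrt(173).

[13; (6, 1, 1, 6, 26)]

Write x_i = (sqrt(173) + m_i)/d_i with (m_0, d_0) = (0, 1). a_0 = floor(sqrt(173)) = 13, since 13^2 = 169 <= 173 < 196 = 14^2.
Iterate m_{i+1} = d_i*a_i - m_i, d_{i+1} = (173 - m_{i+1}^2)/d_i, a_{i+1} = floor((a_0 + m_{i+1})/d_{i+1}):
  m_1 = 1*13 - 0 = 13, d_1 = (173 - 13^2)/1 = 4/1 = 4, a_1 = floor((13 + 13)/4) = 6.
  m_2 = 4*6 - 13 = 11, d_2 = (173 - 11^2)/4 = 52/4 = 13, a_2 = floor((13 + 11)/13) = 1.
  m_3 = 13*1 - 11 = 2, d_3 = (173 - 2^2)/13 = 169/13 = 13, a_3 = floor((13 + 2)/13) = 1.
  m_4 = 13*1 - 2 = 11, d_4 = (173 - 11^2)/13 = 52/13 = 4, a_4 = floor((13 + 11)/4) = 6.
  m_5 = 4*6 - 11 = 13, d_5 = (173 - 13^2)/4 = 4/4 = 1, a_5 = floor((13 + 13)/1) = 26.
  m_6 = 1*26 - 13 = 13, d_6 = (173 - 13^2)/1 = 4/1 = 4: (m_6, d_6) = (m_1, d_1) = (13, 4), so from here the quotients repeat a_1, ..., a_5; the period length is 5.
Hence the expansion of sqrt(173) is a_0 = 13 followed by the repeating block 6, 1, 1, 6, 26 (period 5).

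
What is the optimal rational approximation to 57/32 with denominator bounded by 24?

Expand x = 57/32 as a continued fraction with the Euclidean algorithm:
  57 = 1*32 + 25, so a_0 = 1.
  32 = 1*25 + 7, so a_1 = 1.
  25 = 3*7 + 4, so a_2 = 3.
  7 = 1*4 + 3, so a_3 = 1.
  4 = 1*3 + 1, so a_4 = 1.
  3 = 3*1 + 0, so a_5 = 3.
so x = [1; 1, 3, 1, 1, 3].
Convergents (p_i = a_i*p_{i-1} + p_{i-2}, q_i = a_i*q_{i-1} + q_{i-2} with p_{-2}=0, p_{-1}=1, q_{-2}=1, q_{-1}=0), until the denominator exceeds 24:
  i=0: a_0=1, p_0 = 1*1 + 0 = 1, q_0 = 1*0 + 1 = 1.
  i=1: a_1=1, p_1 = 1*1 + 1 = 2, q_1 = 1*1 + 0 = 1.
  i=2: a_2=3, p_2 = 3*2 + 1 = 7, q_2 = 3*1 + 1 = 4.
  i=3: a_3=1, p_3 = 1*7 + 2 = 9, q_3 = 1*4 + 1 = 5.
  i=4: a_4=1, p_4 = 1*9 + 7 = 16, q_4 = 1*5 + 4 = 9.
  i=5: a_5=3, p_5 = 3*16 + 9 = 57, q_5 = 3*9 + 5 = 32.
q_5 = 32 > 24, so the last convergent with denominator <= 24 is p_4/q_4 = 16/9.
The closest fraction with denominator <= 24 is either p_4/q_4 or the intermediate fraction (k*p_4 + p_3)/(k*q_4 + q_3) with the largest k >= 1 whose denominator stays <= 24; these approach x as k grows, and every other convergent or intermediate fraction in range is farther away.
Largest k: floor((24 - q_3)/q_4) = floor((24 - 5)/9) = 2.
That gives (2*16 + 9)/(2*9 + 5) = 41/23.
Compare the errors: |x - 16/9| = |57*9 - 16*32|/(32*9) = 1/288, and |x - 41/23| = |57*23 - 41*32|/(32*23) = 1/736.
Cross-multiplying, 1*288 = 288 < 736 = 1*736, so 1/736 is smaller: the intermediate fraction 41/23 is closer to x than 16/9.

41/23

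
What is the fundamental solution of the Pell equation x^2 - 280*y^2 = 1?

(x, y) = (251, 15)

First expand sqrt(280) as a continued fraction. With x_i = (sqrt(280) + m_i)/d_i and (m_0, d_0) = (0, 1): a_0 = floor(sqrt(280)) = 16, since 16^2 = 256 <= 280 < 289 = 17^2.
Iterate m_{i+1} = d_i*a_i - m_i, d_{i+1} = (280 - m_{i+1}^2)/d_i, a_{i+1} = floor((a_0 + m_{i+1})/d_{i+1}):
  m_1 = 1*16 - 0 = 16, d_1 = (280 - 16^2)/1 = 24/1 = 24, a_1 = floor((16 + 16)/24) = 1.
  m_2 = 24*1 - 16 = 8, d_2 = (280 - 8^2)/24 = 216/24 = 9, a_2 = floor((16 + 8)/9) = 2.
  m_3 = 9*2 - 8 = 10, d_3 = (280 - 10^2)/9 = 180/9 = 20, a_3 = floor((16 + 10)/20) = 1.
  m_4 = 20*1 - 10 = 10, d_4 = (280 - 10^2)/20 = 180/20 = 9, a_4 = floor((16 + 10)/9) = 2.
  m_5 = 9*2 - 10 = 8, d_5 = (280 - 8^2)/9 = 216/9 = 24, a_5 = floor((16 + 8)/24) = 1.
  m_6 = 24*1 - 8 = 16, d_6 = (280 - 16^2)/24 = 24/24 = 1, a_6 = floor((16 + 16)/1) = 32.
  m_7 = 1*32 - 16 = 16, d_7 = (280 - 16^2)/1 = 24/1 = 24: (m_7, d_7) = (m_1, d_1) = (16, 24), so from here the quotients repeat a_1, ..., a_6; the period length is 6.
So sqrt(280) = [16; (1, 2, 1, 2, 1, 32)] with period length k = 6.
k is even, so the fundamental solution of x^2 - 280y^2 = 1 is (p_{k-1}, q_{k-1}) = (p_5, q_5); compute convergents through index 5.
Convergents (p_i = a_i*p_{i-1} + p_{i-2}, q_i = a_i*q_{i-1} + q_{i-2} with p_{-2}=0, p_{-1}=1, q_{-2}=1, q_{-1}=0):
  i=0: a_0=16, p_0 = 16*1 + 0 = 16, q_0 = 16*0 + 1 = 1.
  i=1: a_1=1, p_1 = 1*16 + 1 = 17, q_1 = 1*1 + 0 = 1.
  i=2: a_2=2, p_2 = 2*17 + 16 = 50, q_2 = 2*1 + 1 = 3.
  i=3: a_3=1, p_3 = 1*50 + 17 = 67, q_3 = 1*3 + 1 = 4.
  i=4: a_4=2, p_4 = 2*67 + 50 = 184, q_4 = 2*4 + 3 = 11.
  i=5: a_5=1, p_5 = 1*184 + 67 = 251, q_5 = 1*11 + 4 = 15.
Check: 251^2 - 280*15^2 = 63001 - 63000 = 1, so (x, y) = (251, 15) solves the equation, and by the theorem it is the least positive solution.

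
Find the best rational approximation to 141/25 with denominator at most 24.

Expand x = 141/25 as a continued fraction with the Euclidean algorithm:
  141 = 5*25 + 16, so a_0 = 5.
  25 = 1*16 + 9, so a_1 = 1.
  16 = 1*9 + 7, so a_2 = 1.
  9 = 1*7 + 2, so a_3 = 1.
  7 = 3*2 + 1, so a_4 = 3.
  2 = 2*1 + 0, so a_5 = 2.
so x = [5; 1, 1, 1, 3, 2].
Convergents (p_i = a_i*p_{i-1} + p_{i-2}, q_i = a_i*q_{i-1} + q_{i-2} with p_{-2}=0, p_{-1}=1, q_{-2}=1, q_{-1}=0), until the denominator exceeds 24:
  i=0: a_0=5, p_0 = 5*1 + 0 = 5, q_0 = 5*0 + 1 = 1.
  i=1: a_1=1, p_1 = 1*5 + 1 = 6, q_1 = 1*1 + 0 = 1.
  i=2: a_2=1, p_2 = 1*6 + 5 = 11, q_2 = 1*1 + 1 = 2.
  i=3: a_3=1, p_3 = 1*11 + 6 = 17, q_3 = 1*2 + 1 = 3.
  i=4: a_4=3, p_4 = 3*17 + 11 = 62, q_4 = 3*3 + 2 = 11.
  i=5: a_5=2, p_5 = 2*62 + 17 = 141, q_5 = 2*11 + 3 = 25.
q_5 = 25 > 24, so the last convergent with denominator <= 24 is p_4/q_4 = 62/11.
The closest fraction with denominator <= 24 is either p_4/q_4 or the intermediate fraction (k*p_4 + p_3)/(k*q_4 + q_3) with the largest k >= 1 whose denominator stays <= 24; these approach x as k grows, and every other convergent or intermediate fraction in range is farther away.
Largest k: floor((24 - q_3)/q_4) = floor((24 - 3)/11) = 1.
That gives (1*62 + 17)/(1*11 + 3) = 79/14.
Compare the errors: |x - 62/11| = |141*11 - 62*25|/(25*11) = 1/275, and |x - 79/14| = |141*14 - 79*25|/(25*14) = 1/350.
Cross-multiplying, 1*275 = 275 < 350 = 1*350, so 1/350 is smaller: the intermediate fraction 79/14 is closer to x than 62/11.

79/14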